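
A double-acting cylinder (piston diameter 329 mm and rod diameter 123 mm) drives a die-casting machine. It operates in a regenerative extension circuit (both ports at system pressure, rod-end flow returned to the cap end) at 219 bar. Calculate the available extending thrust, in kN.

F ≈ 260 kN

With equal pressure on both faces, forces on the annular region cancel; the net push is pressure × rod cross-section.
Rod cross-section A_rod = π/4 × (123 mm)² = 11880 mm^2
F = P × A_rod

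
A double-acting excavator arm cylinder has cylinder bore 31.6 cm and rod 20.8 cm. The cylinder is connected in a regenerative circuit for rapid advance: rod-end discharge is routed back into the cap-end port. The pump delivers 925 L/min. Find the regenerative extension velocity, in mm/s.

v ≈ 454 mm/s

In regeneration the rod-end outflow joins the pump flow into the cap end, so the net volume the pump must supply per unit advance equals the rod cross-section area.
Rod cross-section A_rod = π/4 × (20.8 cm)² = 339.8 cm^2
v = Q_pump / A_rod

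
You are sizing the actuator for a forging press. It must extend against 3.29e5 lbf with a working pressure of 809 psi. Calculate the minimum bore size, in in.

D ≈ 22.8 in

Extension force acts on the full piston face: F = P × (π/4)D².
D = √(4F / (πP)) = √(4 × 3.29e5 lbf / (π × 809 psi))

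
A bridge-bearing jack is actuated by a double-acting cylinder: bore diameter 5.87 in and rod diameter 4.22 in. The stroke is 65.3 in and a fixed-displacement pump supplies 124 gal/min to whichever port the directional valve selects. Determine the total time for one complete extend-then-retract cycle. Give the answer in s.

t ≈ 5.49 s

Cap-side area A_cap = π/4 × (5.87 in)² = 27.06 in^2
Rod-side annular area A_ann = π/4 × (5.87² − 4.22²) = 13.08 in^2
t_ext = A_cap·L/Q = 3.702 s
t_ret = A_ann·L/Q = 1.789 s
t_cycle = t_ext + t_ret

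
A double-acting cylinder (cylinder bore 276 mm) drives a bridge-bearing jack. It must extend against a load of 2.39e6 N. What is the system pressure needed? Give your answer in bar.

P ≈ 399 bar

Cap-side area A_cap = π/4 × (276 mm)² = 59830 mm^2
P = F / A = 2.39e6 N / A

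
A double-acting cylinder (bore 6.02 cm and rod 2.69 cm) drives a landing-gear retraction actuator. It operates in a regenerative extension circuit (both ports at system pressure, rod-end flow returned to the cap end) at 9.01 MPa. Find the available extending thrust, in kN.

With equal pressure on both faces, forces on the annular region cancel; the net push is pressure × rod cross-section.
Rod cross-section A_rod = π/4 × (2.69 cm)² = 5.683 cm^2
F = P × A_rod

F ≈ 5.12 kN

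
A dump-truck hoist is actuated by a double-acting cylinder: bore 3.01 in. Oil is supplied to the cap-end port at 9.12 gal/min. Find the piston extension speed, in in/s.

v ≈ 4.93 in/s

Cap-side area A_cap = π/4 × (3.01 in)² = 7.116 in^2
v = Q / A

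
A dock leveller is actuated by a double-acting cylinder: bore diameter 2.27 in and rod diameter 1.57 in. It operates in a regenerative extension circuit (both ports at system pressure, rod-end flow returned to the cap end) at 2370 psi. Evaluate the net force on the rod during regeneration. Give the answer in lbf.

With equal pressure on both faces, forces on the annular region cancel; the net push is pressure × rod cross-section.
Rod cross-section A_rod = π/4 × (1.57 in)² = 1.936 in^2
F = P × A_rod

F ≈ 4590 lbf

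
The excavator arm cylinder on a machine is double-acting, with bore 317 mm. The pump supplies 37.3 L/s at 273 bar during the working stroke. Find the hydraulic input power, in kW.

Hydraulic power = P × Q

W ≈ 1020 kW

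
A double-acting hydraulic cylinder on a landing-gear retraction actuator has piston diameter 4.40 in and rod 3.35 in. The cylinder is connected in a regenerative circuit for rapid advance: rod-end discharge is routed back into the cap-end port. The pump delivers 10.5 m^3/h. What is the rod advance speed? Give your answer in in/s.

In regeneration the rod-end outflow joins the pump flow into the cap end, so the net volume the pump must supply per unit advance equals the rod cross-section area.
Rod cross-section A_rod = π/4 × (3.35 in)² = 8.814 in^2
v = Q_pump / A_rod

v ≈ 20.2 in/s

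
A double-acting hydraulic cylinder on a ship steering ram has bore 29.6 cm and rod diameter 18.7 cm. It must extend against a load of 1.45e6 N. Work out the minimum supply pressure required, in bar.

Cap-side area A_cap = π/4 × (29.6 cm)² = 688.1 cm^2
P = F / A = 1.45e6 N / A

P ≈ 211 bar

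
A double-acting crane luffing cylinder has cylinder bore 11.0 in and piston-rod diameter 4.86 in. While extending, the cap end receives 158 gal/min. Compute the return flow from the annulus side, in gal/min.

Q_out ≈ 127 gal/min

Cap-side area A_cap = π/4 × (11.0 in)² = 95.03 in^2
Rod-side annular area A_ann = π/4 × (11.0² − 4.86²) = 76.48 in^2
Piston speed v = Q_in/A_cap; rod-end outflow Q_out = v × A_ann = Q_in × A_ann/A_cap.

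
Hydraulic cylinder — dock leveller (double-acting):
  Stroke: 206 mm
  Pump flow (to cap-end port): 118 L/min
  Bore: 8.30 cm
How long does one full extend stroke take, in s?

Cap-side area A_cap = π/4 × (8.30 cm)² = 54.11 cm^2
Swept volume V = A × L; t = V / Q = A·L / Q

t ≈ 0.567 s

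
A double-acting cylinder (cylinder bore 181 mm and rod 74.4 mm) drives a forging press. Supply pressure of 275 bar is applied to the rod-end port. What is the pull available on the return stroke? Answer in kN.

Rod-side annular area A_ann = π/4 × (181² − 74.4²) = 21380 mm^2
On retraction the pressure acts on the annular area (bore minus rod).
F = P × A_ann

F ≈ 588 kN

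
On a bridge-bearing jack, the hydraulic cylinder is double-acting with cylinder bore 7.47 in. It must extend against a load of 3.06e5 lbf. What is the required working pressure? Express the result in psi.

Cap-side area A_cap = π/4 × (7.47 in)² = 43.83 in^2
P = F / A = 3.06e5 lbf / A

P ≈ 6980 psi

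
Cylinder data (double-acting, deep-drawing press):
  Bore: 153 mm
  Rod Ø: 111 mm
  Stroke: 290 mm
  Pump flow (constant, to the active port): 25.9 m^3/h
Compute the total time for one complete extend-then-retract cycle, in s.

Cap-side area A_cap = π/4 × (153 mm)² = 18390 mm^2
Rod-side annular area A_ann = π/4 × (153² − 111²) = 8708 mm^2
t_ext = A_cap·L/Q = 0.7411 s
t_ret = A_ann·L/Q = 0.3510 s
t_cycle = t_ext + t_ret

t ≈ 1.09 s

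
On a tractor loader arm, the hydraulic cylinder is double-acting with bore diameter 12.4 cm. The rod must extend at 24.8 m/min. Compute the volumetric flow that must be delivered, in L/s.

Q ≈ 4.99 L/s

Cap-side area A_cap = π/4 × (12.4 cm)² = 120.8 cm^2
Q = A × v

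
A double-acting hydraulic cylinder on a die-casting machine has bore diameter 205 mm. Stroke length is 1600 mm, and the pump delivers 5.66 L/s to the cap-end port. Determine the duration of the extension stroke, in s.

Cap-side area A_cap = π/4 × (205 mm)² = 33010 mm^2
Swept volume V = A × L; t = V / Q = A·L / Q

t ≈ 9.33 s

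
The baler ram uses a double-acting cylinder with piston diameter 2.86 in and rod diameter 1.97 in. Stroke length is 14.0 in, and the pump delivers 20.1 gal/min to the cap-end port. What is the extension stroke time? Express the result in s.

Cap-side area A_cap = π/4 × (2.86 in)² = 6.424 in^2
Swept volume V = A × L; t = V / Q = A·L / Q

t ≈ 1.16 s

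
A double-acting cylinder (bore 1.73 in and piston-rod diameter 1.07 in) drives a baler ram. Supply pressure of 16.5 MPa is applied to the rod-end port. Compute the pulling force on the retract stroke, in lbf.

F ≈ 3470 lbf

Rod-side annular area A_ann = π/4 × (1.73² − 1.07²) = 1.451 in^2
On retraction the pressure acts on the annular area (bore minus rod).
F = P × A_ann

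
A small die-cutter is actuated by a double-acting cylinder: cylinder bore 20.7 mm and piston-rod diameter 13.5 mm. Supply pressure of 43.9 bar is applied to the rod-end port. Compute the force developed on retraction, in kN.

F ≈ 0.849 kN

Rod-side annular area A_ann = π/4 × (20.7² − 13.5²) = 193.4 mm^2
On retraction the pressure acts on the annular area (bore minus rod).
F = P × A_ann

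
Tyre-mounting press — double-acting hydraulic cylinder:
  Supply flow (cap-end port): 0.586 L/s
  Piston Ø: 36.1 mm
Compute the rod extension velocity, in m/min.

Cap-side area A_cap = π/4 × (36.1 mm)² = 1024 mm^2
v = Q / A

v ≈ 34.4 m/min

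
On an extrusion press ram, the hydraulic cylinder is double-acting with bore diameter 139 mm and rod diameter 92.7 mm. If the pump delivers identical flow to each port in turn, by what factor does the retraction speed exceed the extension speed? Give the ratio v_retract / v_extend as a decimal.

Cap-side area A_cap = π/4 × (139 mm)² = 15170 mm^2
Rod-side annular area A_ann = π/4 × (139² − 92.7²) = 8426 mm^2
For equal Q, v ∝ 1/A, so v_ret/v_ext = A_cap/A_ann.

v_ret/v_ext ≈ 1.80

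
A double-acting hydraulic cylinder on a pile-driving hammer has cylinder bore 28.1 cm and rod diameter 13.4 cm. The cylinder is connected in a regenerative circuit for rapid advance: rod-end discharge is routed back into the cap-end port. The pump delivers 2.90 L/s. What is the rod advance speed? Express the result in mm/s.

v ≈ 206 mm/s

In regeneration the rod-end outflow joins the pump flow into the cap end, so the net volume the pump must supply per unit advance equals the rod cross-section area.
Rod cross-section A_rod = π/4 × (13.4 cm)² = 141.0 cm^2
v = Q_pump / A_rod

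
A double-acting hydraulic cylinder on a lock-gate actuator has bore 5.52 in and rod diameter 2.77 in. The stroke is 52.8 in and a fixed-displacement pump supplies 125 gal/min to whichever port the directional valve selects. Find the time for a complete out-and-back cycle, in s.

t ≈ 4.59 s

Cap-side area A_cap = π/4 × (5.52 in)² = 23.93 in^2
Rod-side annular area A_ann = π/4 × (5.52² − 2.77²) = 17.91 in^2
t_ext = A_cap·L/Q = 2.626 s
t_ret = A_ann·L/Q = 1.964 s
t_cycle = t_ext + t_ret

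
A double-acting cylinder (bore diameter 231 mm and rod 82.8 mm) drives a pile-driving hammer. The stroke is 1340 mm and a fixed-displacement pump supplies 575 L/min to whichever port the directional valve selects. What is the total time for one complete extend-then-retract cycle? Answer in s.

Cap-side area A_cap = π/4 × (231 mm)² = 41910 mm^2
Rod-side annular area A_ann = π/4 × (231² − 82.8²) = 36530 mm^2
t_ext = A_cap·L/Q = 5.860 s
t_ret = A_ann·L/Q = 5.107 s
t_cycle = t_ext + t_ret

t ≈ 11.0 s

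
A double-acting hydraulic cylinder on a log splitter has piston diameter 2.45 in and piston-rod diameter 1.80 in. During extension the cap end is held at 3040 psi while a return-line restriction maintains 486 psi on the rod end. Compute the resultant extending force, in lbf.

Cap-side area A_cap = π/4 × (2.45 in)² = 4.714 in^2
Rod-side annular area A_ann = π/4 × (2.45² − 1.80²) = 2.170 in^2
Net thrust = P_cap·A_cap − P_rod·A_ann = 14330 lbf − 1054 lbf

F ≈ 13300 lbf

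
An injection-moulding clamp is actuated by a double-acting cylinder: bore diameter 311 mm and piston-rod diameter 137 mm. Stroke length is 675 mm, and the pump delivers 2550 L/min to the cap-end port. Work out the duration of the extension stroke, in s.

t ≈ 1.21 s

Cap-side area A_cap = π/4 × (311 mm)² = 75960 mm^2
Swept volume V = A × L; t = V / Q = A·L / Q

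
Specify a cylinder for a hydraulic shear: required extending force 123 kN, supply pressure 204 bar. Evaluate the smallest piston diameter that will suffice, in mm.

Extension force acts on the full piston face: F = P × (π/4)D².
D = √(4F / (πP)) = √(4 × 123 kN / (π × 204 bar))

D ≈ 87.6 mm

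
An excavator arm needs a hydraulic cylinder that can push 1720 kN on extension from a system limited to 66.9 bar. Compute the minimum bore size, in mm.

D ≈ 572 mm

Extension force acts on the full piston face: F = P × (π/4)D².
D = √(4F / (πP)) = √(4 × 1720 kN / (π × 66.9 bar))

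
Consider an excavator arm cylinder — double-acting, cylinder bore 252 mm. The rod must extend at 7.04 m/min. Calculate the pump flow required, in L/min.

Q ≈ 351 L/min

Cap-side area A_cap = π/4 × (252 mm)² = 49880 mm^2
Q = A × v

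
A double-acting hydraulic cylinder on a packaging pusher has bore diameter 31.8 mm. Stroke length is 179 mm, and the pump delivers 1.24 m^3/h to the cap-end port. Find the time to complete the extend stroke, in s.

Cap-side area A_cap = π/4 × (31.8 mm)² = 794.2 mm^2
Swept volume V = A × L; t = V / Q = A·L / Q

t ≈ 0.413 s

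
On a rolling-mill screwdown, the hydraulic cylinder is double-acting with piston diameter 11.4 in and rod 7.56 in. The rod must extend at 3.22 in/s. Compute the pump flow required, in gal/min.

Cap-side area A_cap = π/4 × (11.4 in)² = 102.1 in^2
Q = A × v

Q ≈ 85.4 gal/min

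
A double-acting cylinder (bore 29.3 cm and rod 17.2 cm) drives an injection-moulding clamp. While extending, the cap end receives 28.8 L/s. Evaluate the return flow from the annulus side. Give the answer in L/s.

Q_out ≈ 18.9 L/s

Cap-side area A_cap = π/4 × (29.3 cm)² = 674.3 cm^2
Rod-side annular area A_ann = π/4 × (29.3² − 17.2²) = 441.9 cm^2
Piston speed v = Q_in/A_cap; rod-end outflow Q_out = v × A_ann = Q_in × A_ann/A_cap.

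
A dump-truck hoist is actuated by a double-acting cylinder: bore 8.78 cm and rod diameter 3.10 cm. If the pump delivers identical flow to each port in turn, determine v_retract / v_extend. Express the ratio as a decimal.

Cap-side area A_cap = π/4 × (8.78 cm)² = 60.55 cm^2
Rod-side annular area A_ann = π/4 × (8.78² − 3.10²) = 53.00 cm^2
For equal Q, v ∝ 1/A, so v_ret/v_ext = A_cap/A_ann.

v_ret/v_ext ≈ 1.14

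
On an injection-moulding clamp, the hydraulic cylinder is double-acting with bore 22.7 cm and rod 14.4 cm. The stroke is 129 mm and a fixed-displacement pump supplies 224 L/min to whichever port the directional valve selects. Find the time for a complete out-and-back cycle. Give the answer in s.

t ≈ 2.23 s

Cap-side area A_cap = π/4 × (22.7 cm)² = 404.7 cm^2
Rod-side annular area A_ann = π/4 × (22.7² − 14.4²) = 241.8 cm^2
t_ext = A_cap·L/Q = 1.398 s
t_ret = A_ann·L/Q = 0.8357 s
t_cycle = t_ext + t_ret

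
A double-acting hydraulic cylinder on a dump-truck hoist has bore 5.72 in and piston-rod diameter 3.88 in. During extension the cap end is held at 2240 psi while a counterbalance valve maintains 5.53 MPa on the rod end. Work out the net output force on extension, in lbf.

F ≈ 46400 lbf

Cap-side area A_cap = π/4 × (5.72 in)² = 25.70 in^2
Rod-side annular area A_ann = π/4 × (5.72² − 3.88²) = 13.87 in^2
Net thrust = P_cap·A_cap − P_rod·A_ann = 57560 lbf − 11130 lbf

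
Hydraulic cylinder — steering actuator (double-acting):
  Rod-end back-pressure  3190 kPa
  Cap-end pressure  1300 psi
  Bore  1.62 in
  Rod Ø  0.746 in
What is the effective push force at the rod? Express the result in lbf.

F ≈ 1930 lbf

Cap-side area A_cap = π/4 × (1.62 in)² = 2.061 in^2
Rod-side annular area A_ann = π/4 × (1.62² − 0.746²) = 1.624 in^2
Net thrust = P_cap·A_cap − P_rod·A_ann = 2680 lbf − 751.4 lbf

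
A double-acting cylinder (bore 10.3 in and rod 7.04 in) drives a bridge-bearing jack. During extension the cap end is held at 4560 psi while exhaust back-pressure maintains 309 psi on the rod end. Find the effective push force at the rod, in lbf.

Cap-side area A_cap = π/4 × (10.3 in)² = 83.32 in^2
Rod-side annular area A_ann = π/4 × (10.3² − 7.04²) = 44.40 in^2
Net thrust = P_cap·A_cap − P_rod·A_ann = 3.800e5 lbf − 13720 lbf

F ≈ 3.66e5 lbf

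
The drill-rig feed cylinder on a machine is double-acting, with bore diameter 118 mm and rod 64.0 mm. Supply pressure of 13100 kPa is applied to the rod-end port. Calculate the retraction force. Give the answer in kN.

F ≈ 101 kN

Rod-side annular area A_ann = π/4 × (118² − 64.0²) = 7719 mm^2
On retraction the pressure acts on the annular area (bore minus rod).
F = P × A_ann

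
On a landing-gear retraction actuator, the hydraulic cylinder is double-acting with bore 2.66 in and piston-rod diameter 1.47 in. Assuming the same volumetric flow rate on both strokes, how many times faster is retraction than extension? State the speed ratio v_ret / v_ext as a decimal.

v_ret/v_ext ≈ 1.44

Cap-side area A_cap = π/4 × (2.66 in)² = 5.557 in^2
Rod-side annular area A_ann = π/4 × (2.66² − 1.47²) = 3.860 in^2
For equal Q, v ∝ 1/A, so v_ret/v_ext = A_cap/A_ann.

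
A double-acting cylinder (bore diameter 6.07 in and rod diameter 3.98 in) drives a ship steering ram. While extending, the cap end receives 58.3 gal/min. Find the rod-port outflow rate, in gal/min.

Cap-side area A_cap = π/4 × (6.07 in)² = 28.94 in^2
Rod-side annular area A_ann = π/4 × (6.07² − 3.98²) = 16.50 in^2
Piston speed v = Q_in/A_cap; rod-end outflow Q_out = v × A_ann = Q_in × A_ann/A_cap.

Q_out ≈ 33.2 gal/min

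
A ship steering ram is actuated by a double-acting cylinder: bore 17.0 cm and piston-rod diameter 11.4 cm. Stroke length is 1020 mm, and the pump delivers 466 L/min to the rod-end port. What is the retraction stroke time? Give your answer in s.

t ≈ 1.64 s

Rod-side annular area A_ann = π/4 × (17.0² − 11.4²) = 124.9 cm^2
Swept volume V = A × L; t = V / Q = A·L / Q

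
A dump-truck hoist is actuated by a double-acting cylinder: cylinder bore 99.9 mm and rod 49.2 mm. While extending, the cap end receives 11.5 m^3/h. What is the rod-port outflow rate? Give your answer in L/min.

Q_out ≈ 145 L/min

Cap-side area A_cap = π/4 × (99.9 mm)² = 7838 mm^2
Rod-side annular area A_ann = π/4 × (99.9² − 49.2²) = 5937 mm^2
Piston speed v = Q_in/A_cap; rod-end outflow Q_out = v × A_ann = Q_in × A_ann/A_cap.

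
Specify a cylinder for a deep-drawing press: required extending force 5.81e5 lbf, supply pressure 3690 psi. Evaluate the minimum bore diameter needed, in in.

Extension force acts on the full piston face: F = P × (π/4)D².
D = √(4F / (πP)) = √(4 × 5.81e5 lbf / (π × 3690 psi))

D ≈ 14.2 in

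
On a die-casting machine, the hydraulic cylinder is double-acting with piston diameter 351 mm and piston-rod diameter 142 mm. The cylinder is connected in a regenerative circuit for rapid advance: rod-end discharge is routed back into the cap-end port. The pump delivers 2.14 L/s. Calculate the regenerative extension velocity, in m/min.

v ≈ 8.11 m/min

In regeneration the rod-end outflow joins the pump flow into the cap end, so the net volume the pump must supply per unit advance equals the rod cross-section area.
Rod cross-section A_rod = π/4 × (142 mm)² = 15840 mm^2
v = Q_pump / A_rod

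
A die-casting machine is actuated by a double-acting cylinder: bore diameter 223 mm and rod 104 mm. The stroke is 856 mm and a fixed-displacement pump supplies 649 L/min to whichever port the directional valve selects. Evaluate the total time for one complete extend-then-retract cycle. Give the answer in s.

Cap-side area A_cap = π/4 × (223 mm)² = 39060 mm^2
Rod-side annular area A_ann = π/4 × (223² − 104²) = 30560 mm^2
t_ext = A_cap·L/Q = 3.091 s
t_ret = A_ann·L/Q = 2.419 s
t_cycle = t_ext + t_ret

t ≈ 5.51 s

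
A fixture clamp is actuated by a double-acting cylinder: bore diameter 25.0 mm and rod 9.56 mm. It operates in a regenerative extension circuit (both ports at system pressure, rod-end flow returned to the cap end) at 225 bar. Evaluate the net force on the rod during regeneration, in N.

F ≈ 1620 N

With equal pressure on both faces, forces on the annular region cancel; the net push is pressure × rod cross-section.
Rod cross-section A_rod = π/4 × (9.56 mm)² = 71.78 mm^2
F = P × A_rod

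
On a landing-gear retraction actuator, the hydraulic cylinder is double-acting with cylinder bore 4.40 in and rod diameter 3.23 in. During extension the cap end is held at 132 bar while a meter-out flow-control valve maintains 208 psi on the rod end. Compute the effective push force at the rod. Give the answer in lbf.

Cap-side area A_cap = π/4 × (4.40 in)² = 15.21 in^2
Rod-side annular area A_ann = π/4 × (4.40² − 3.23²) = 7.011 in^2
Net thrust = P_cap·A_cap − P_rod·A_ann = 29110 lbf − 1458 lbf

F ≈ 27700 lbf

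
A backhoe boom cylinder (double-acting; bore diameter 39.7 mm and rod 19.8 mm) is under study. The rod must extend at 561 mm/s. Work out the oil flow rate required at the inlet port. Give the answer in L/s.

Cap-side area A_cap = π/4 × (39.7 mm)² = 1238 mm^2
Q = A × v

Q ≈ 0.694 L/s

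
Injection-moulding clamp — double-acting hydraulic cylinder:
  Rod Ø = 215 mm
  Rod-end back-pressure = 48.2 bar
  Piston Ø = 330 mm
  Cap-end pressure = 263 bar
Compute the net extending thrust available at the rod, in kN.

F ≈ 2010 kN

Cap-side area A_cap = π/4 × (330 mm)² = 85530 mm^2
Rod-side annular area A_ann = π/4 × (330² − 215²) = 49220 mm^2
Net thrust = P_cap·A_cap − P_rod·A_ann = 2249 kN − 237.3 kN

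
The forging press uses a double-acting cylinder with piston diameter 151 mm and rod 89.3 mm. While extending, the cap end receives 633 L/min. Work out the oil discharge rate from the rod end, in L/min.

Q_out ≈ 412 L/min

Cap-side area A_cap = π/4 × (151 mm)² = 17910 mm^2
Rod-side annular area A_ann = π/4 × (151² − 89.3²) = 11640 mm^2
Piston speed v = Q_in/A_cap; rod-end outflow Q_out = v × A_ann = Q_in × A_ann/A_cap.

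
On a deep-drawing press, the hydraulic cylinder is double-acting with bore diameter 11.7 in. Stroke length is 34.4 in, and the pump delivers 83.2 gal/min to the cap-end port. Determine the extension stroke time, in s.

t ≈ 11.5 s

Cap-side area A_cap = π/4 × (11.7 in)² = 107.5 in^2
Swept volume V = A × L; t = V / Q = A·L / Q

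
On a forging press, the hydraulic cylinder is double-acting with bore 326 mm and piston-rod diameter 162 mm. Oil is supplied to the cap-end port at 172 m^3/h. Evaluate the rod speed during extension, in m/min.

Cap-side area A_cap = π/4 × (326 mm)² = 83470 mm^2
v = Q / A

v ≈ 34.3 m/min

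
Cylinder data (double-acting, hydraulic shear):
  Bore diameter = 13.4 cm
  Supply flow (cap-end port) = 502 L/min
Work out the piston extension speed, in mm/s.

v ≈ 593 mm/s

Cap-side area A_cap = π/4 × (13.4 cm)² = 141.0 cm^2
v = Q / A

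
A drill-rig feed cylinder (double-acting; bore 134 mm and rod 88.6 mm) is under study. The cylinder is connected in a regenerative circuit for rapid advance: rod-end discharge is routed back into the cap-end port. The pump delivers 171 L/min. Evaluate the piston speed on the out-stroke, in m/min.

In regeneration the rod-end outflow joins the pump flow into the cap end, so the net volume the pump must supply per unit advance equals the rod cross-section area.
Rod cross-section A_rod = π/4 × (88.6 mm)² = 6165 mm^2
v = Q_pump / A_rod

v ≈ 27.7 m/min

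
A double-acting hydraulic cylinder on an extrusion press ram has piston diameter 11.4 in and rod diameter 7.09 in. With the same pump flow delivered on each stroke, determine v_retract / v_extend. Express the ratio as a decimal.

v_ret/v_ext ≈ 1.63

Cap-side area A_cap = π/4 × (11.4 in)² = 102.1 in^2
Rod-side annular area A_ann = π/4 × (11.4² − 7.09²) = 62.59 in^2
For equal Q, v ∝ 1/A, so v_ret/v_ext = A_cap/A_ann.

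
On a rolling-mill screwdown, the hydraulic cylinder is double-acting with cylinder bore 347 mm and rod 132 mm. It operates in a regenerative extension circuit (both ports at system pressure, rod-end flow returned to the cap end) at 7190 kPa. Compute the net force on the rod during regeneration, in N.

With equal pressure on both faces, forces on the annular region cancel; the net push is pressure × rod cross-section.
Rod cross-section A_rod = π/4 × (132 mm)² = 13680 mm^2
F = P × A_rod

F ≈ 98400 N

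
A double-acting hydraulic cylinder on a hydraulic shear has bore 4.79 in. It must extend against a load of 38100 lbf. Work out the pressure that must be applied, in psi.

Cap-side area A_cap = π/4 × (4.79 in)² = 18.02 in^2
P = F / A = 38100 lbf / A

P ≈ 2110 psi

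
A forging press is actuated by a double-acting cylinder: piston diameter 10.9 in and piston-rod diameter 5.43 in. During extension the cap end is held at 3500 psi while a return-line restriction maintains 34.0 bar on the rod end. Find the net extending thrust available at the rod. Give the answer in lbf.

Cap-side area A_cap = π/4 × (10.9 in)² = 93.31 in^2
Rod-side annular area A_ann = π/4 × (10.9² − 5.43²) = 70.16 in^2
Net thrust = P_cap·A_cap − P_rod·A_ann = 3.266e5 lbf − 34600 lbf

F ≈ 2.92e5 lbf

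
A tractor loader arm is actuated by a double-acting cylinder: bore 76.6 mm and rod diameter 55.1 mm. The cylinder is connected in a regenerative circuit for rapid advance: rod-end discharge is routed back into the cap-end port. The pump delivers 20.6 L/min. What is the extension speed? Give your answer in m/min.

In regeneration the rod-end outflow joins the pump flow into the cap end, so the net volume the pump must supply per unit advance equals the rod cross-section area.
Rod cross-section A_rod = π/4 × (55.1 mm)² = 2384 mm^2
v = Q_pump / A_rod

v ≈ 8.64 m/min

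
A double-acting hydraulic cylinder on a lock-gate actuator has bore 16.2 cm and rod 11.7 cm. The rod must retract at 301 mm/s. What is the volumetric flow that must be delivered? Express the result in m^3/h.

Q ≈ 10.7 m^3/h

Rod-side annular area A_ann = π/4 × (16.2² − 11.7²) = 98.61 cm^2
Q = A × v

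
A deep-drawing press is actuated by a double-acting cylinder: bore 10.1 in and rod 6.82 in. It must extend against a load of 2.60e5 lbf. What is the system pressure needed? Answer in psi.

P ≈ 3250 psi

Cap-side area A_cap = π/4 × (10.1 in)² = 80.12 in^2
P = F / A = 2.60e5 lbf / A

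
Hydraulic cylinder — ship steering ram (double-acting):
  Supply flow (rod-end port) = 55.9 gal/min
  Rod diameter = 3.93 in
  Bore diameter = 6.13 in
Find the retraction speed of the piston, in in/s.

Rod-side annular area A_ann = π/4 × (6.13² − 3.93²) = 17.38 in^2
Flow into the rod-end port fills the annular volume.
v = Q / A

v ≈ 12.4 in/s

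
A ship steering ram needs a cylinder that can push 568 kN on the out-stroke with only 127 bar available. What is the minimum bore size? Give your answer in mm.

D ≈ 239 mm

Extension force acts on the full piston face: F = P × (π/4)D².
D = √(4F / (πP)) = √(4 × 568 kN / (π × 127 bar))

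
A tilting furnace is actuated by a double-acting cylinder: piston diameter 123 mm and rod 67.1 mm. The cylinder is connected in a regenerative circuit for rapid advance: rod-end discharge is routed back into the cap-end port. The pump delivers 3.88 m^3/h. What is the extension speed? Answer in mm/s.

In regeneration the rod-end outflow joins the pump flow into the cap end, so the net volume the pump must supply per unit advance equals the rod cross-section area.
Rod cross-section A_rod = π/4 × (67.1 mm)² = 3536 mm^2
v = Q_pump / A_rod

v ≈ 305 mm/s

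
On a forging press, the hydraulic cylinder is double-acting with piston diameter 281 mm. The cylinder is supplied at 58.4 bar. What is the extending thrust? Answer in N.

F ≈ 3.62e5 N

Cap-side area A_cap = π/4 × (281 mm)² = 62020 mm^2
F = P × A_cap = 58.4 bar × A_cap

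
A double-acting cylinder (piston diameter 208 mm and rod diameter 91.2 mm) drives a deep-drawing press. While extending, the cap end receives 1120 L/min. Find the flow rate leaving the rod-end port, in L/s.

Q_out ≈ 15.1 L/s

Cap-side area A_cap = π/4 × (208 mm)² = 33980 mm^2
Rod-side annular area A_ann = π/4 × (208² − 91.2²) = 27450 mm^2
Piston speed v = Q_in/A_cap; rod-end outflow Q_out = v × A_ann = Q_in × A_ann/A_cap.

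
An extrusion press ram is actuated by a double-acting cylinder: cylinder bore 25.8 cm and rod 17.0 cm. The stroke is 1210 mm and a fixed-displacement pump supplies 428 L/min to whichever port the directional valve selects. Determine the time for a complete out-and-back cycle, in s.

Cap-side area A_cap = π/4 × (25.8 cm)² = 522.8 cm^2
Rod-side annular area A_ann = π/4 × (25.8² − 17.0²) = 295.8 cm^2
t_ext = A_cap·L/Q = 8.868 s
t_ret = A_ann·L/Q = 5.018 s
t_cycle = t_ext + t_ret

t ≈ 13.9 s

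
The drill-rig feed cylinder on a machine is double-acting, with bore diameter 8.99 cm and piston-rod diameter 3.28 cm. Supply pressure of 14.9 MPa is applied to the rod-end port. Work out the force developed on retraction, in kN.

F ≈ 82.0 kN

Rod-side annular area A_ann = π/4 × (8.99² − 3.28²) = 55.03 cm^2
On retraction the pressure acts on the annular area (bore minus rod).
F = P × A_ann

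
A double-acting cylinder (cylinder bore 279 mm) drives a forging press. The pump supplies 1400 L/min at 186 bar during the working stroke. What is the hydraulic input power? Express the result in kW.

Hydraulic power = P × Q

W ≈ 434 kW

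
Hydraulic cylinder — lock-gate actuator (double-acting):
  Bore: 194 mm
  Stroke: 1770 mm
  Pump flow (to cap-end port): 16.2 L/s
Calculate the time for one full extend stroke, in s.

Cap-side area A_cap = π/4 × (194 mm)² = 29560 mm^2
Swept volume V = A × L; t = V / Q = A·L / Q

t ≈ 3.23 s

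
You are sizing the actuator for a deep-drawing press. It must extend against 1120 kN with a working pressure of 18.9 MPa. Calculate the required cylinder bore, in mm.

Extension force acts on the full piston face: F = P × (π/4)D².
D = √(4F / (πP)) = √(4 × 1120 kN / (π × 18.9 MPa))

D ≈ 275 mm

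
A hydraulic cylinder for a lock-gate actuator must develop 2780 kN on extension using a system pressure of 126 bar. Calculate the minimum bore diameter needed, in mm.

D ≈ 530 mm

Extension force acts on the full piston face: F = P × (π/4)D².
D = √(4F / (πP)) = √(4 × 2780 kN / (π × 126 bar))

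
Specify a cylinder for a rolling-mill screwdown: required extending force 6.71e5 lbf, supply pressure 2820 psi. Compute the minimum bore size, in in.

D ≈ 17.4 in

Extension force acts on the full piston face: F = P × (π/4)D².
D = √(4F / (πP)) = √(4 × 6.71e5 lbf / (π × 2820 psi))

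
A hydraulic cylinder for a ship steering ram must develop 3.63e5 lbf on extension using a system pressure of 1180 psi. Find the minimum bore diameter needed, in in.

D ≈ 19.8 in

Extension force acts on the full piston face: F = P × (π/4)D².
D = √(4F / (πP)) = √(4 × 3.63e5 lbf / (π × 1180 psi))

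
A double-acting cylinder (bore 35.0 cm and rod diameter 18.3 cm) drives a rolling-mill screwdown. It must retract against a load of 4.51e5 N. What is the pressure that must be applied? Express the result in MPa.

Rod-side annular area A_ann = π/4 × (35.0² − 18.3²) = 699.1 cm^2
Retraction: pressure acts on the annular area.
P = F / A = 4.51e5 N / A

P ≈ 6.45 MPa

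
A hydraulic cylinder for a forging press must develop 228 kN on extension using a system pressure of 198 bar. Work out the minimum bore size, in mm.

D ≈ 121 mm

Extension force acts on the full piston face: F = P × (π/4)D².
D = √(4F / (πP)) = √(4 × 228 kN / (π × 198 bar))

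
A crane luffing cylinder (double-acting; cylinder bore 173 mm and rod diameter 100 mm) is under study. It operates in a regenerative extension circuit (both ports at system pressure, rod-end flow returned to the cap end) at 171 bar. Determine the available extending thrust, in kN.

With equal pressure on both faces, forces on the annular region cancel; the net push is pressure × rod cross-section.
Rod cross-section A_rod = π/4 × (100 mm)² = 7854 mm^2
F = P × A_rod

F ≈ 134 kN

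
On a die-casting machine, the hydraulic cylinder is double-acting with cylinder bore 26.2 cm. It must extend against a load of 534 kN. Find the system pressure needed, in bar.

Cap-side area A_cap = π/4 × (26.2 cm)² = 539.1 cm^2
P = F / A = 534 kN / A

P ≈ 99.0 bar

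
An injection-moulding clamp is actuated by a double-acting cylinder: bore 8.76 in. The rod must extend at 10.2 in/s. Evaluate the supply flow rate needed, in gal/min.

Cap-side area A_cap = π/4 × (8.76 in)² = 60.27 in^2
Q = A × v

Q ≈ 160 gal/min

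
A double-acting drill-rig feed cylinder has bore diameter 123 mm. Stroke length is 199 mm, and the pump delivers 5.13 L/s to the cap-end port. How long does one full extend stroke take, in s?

t ≈ 0.461 s

Cap-side area A_cap = π/4 × (123 mm)² = 11880 mm^2
Swept volume V = A × L; t = V / Q = A·L / Q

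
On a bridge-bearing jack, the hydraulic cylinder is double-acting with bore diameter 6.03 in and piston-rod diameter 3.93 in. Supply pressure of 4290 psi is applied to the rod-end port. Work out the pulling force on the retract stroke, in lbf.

Rod-side annular area A_ann = π/4 × (6.03² − 3.93²) = 16.43 in^2
On retraction the pressure acts on the annular area (bore minus rod).
F = P × A_ann

F ≈ 70500 lbf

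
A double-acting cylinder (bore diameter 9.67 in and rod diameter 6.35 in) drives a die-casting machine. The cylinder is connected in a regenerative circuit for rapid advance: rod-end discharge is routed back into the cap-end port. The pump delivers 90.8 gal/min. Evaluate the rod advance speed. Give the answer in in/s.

In regeneration the rod-end outflow joins the pump flow into the cap end, so the net volume the pump must supply per unit advance equals the rod cross-section area.
Rod cross-section A_rod = π/4 × (6.35 in)² = 31.67 in^2
v = Q_pump / A_rod

v ≈ 11.0 in/s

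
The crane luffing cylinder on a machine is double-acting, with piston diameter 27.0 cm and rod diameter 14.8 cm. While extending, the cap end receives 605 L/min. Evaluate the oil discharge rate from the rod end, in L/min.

Cap-side area A_cap = π/4 × (27.0 cm)² = 572.6 cm^2
Rod-side annular area A_ann = π/4 × (27.0² − 14.8²) = 400.5 cm^2
Piston speed v = Q_in/A_cap; rod-end outflow Q_out = v × A_ann = Q_in × A_ann/A_cap.

Q_out ≈ 423 L/min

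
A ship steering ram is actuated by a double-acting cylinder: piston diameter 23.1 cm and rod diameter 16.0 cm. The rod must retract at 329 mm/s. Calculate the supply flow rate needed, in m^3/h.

Q ≈ 25.8 m^3/h

Rod-side annular area A_ann = π/4 × (23.1² − 16.0²) = 218.0 cm^2
Q = A × v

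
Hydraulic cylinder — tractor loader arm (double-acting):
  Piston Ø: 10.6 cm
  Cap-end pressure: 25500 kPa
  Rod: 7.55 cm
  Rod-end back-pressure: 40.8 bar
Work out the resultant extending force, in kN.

F ≈ 207 kN

Cap-side area A_cap = π/4 × (10.6 cm)² = 88.25 cm^2
Rod-side annular area A_ann = π/4 × (10.6² − 7.55²) = 43.48 cm^2
Net thrust = P_cap·A_cap − P_rod·A_ann = 225.0 kN − 17.74 kN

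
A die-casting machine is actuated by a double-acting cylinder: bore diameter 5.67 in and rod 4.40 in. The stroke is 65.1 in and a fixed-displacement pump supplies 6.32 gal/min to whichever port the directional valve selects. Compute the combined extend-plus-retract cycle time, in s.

Cap-side area A_cap = π/4 × (5.67 in)² = 25.25 in^2
Rod-side annular area A_ann = π/4 × (5.67² − 4.40²) = 10.04 in^2
t_ext = A_cap·L/Q = 67.56 s
t_ret = A_ann·L/Q = 26.87 s
t_cycle = t_ext + t_ret

t ≈ 94.4 s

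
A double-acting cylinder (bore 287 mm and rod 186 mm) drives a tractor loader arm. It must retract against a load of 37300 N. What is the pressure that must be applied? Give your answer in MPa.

Rod-side annular area A_ann = π/4 × (287² − 186²) = 37520 mm^2
Retraction: pressure acts on the annular area.
P = F / A = 37300 N / A

P ≈ 0.994 MPa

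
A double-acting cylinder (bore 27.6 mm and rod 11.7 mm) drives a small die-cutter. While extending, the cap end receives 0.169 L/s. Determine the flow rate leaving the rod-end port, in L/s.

Cap-side area A_cap = π/4 × (27.6 mm)² = 598.3 mm^2
Rod-side annular area A_ann = π/4 × (27.6² − 11.7²) = 490.8 mm^2
Piston speed v = Q_in/A_cap; rod-end outflow Q_out = v × A_ann = Q_in × A_ann/A_cap.

Q_out ≈ 0.139 L/s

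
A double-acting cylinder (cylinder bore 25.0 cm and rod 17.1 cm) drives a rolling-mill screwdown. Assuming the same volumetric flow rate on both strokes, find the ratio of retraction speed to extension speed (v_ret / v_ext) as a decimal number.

v_ret/v_ext ≈ 1.88

Cap-side area A_cap = π/4 × (25.0 cm)² = 490.9 cm^2
Rod-side annular area A_ann = π/4 × (25.0² − 17.1²) = 261.2 cm^2
For equal Q, v ∝ 1/A, so v_ret/v_ext = A_cap/A_ann.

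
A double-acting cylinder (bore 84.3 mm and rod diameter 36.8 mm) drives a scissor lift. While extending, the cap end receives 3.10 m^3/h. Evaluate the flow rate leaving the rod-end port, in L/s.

Cap-side area A_cap = π/4 × (84.3 mm)² = 5581 mm^2
Rod-side annular area A_ann = π/4 × (84.3² − 36.8²) = 4518 mm^2
Piston speed v = Q_in/A_cap; rod-end outflow Q_out = v × A_ann = Q_in × A_ann/A_cap.

Q_out ≈ 0.697 L/s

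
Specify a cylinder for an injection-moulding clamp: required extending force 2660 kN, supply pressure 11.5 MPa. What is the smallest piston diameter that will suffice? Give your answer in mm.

D ≈ 543 mm

Extension force acts on the full piston face: F = P × (π/4)D².
D = √(4F / (πP)) = √(4 × 2660 kN / (π × 11.5 MPa))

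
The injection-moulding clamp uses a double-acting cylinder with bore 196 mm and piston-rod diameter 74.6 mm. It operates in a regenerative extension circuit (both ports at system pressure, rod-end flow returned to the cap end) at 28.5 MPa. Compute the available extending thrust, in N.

F ≈ 1.25e5 N

With equal pressure on both faces, forces on the annular region cancel; the net push is pressure × rod cross-section.
Rod cross-section A_rod = π/4 × (74.6 mm)² = 4371 mm^2
F = P × A_rod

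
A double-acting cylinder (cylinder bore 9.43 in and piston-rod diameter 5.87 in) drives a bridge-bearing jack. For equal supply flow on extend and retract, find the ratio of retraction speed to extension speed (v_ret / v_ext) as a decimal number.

Cap-side area A_cap = π/4 × (9.43 in)² = 69.84 in^2
Rod-side annular area A_ann = π/4 × (9.43² − 5.87²) = 42.78 in^2
For equal Q, v ∝ 1/A, so v_ret/v_ext = A_cap/A_ann.

v_ret/v_ext ≈ 1.63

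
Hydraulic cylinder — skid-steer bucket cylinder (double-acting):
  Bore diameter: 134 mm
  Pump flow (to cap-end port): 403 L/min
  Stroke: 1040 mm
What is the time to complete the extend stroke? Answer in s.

t ≈ 2.18 s

Cap-side area A_cap = π/4 × (134 mm)² = 14100 mm^2
Swept volume V = A × L; t = V / Q = A·L / Q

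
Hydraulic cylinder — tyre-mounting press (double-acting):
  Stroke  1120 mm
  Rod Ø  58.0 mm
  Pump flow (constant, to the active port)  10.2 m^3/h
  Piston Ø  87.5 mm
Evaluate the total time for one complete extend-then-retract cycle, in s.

t ≈ 3.71 s

Cap-side area A_cap = π/4 × (87.5 mm)² = 6013 mm^2
Rod-side annular area A_ann = π/4 × (87.5² − 58.0²) = 3371 mm^2
t_ext = A_cap·L/Q = 2.377 s
t_ret = A_ann·L/Q = 1.333 s
t_cycle = t_ext + t_ret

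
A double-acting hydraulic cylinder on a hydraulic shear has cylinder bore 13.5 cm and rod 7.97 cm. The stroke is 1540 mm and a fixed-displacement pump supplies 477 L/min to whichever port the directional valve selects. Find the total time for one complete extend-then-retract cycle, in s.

t ≈ 4.58 s

Cap-side area A_cap = π/4 × (13.5 cm)² = 143.1 cm^2
Rod-side annular area A_ann = π/4 × (13.5² − 7.97²) = 93.25 cm^2
t_ext = A_cap·L/Q = 2.773 s
t_ret = A_ann·L/Q = 1.806 s
t_cycle = t_ext + t_ret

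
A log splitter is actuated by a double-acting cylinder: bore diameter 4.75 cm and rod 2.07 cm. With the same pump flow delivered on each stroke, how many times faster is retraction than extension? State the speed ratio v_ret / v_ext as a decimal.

Cap-side area A_cap = π/4 × (4.75 cm)² = 17.72 cm^2
Rod-side annular area A_ann = π/4 × (4.75² − 2.07²) = 14.36 cm^2
For equal Q, v ∝ 1/A, so v_ret/v_ext = A_cap/A_ann.

v_ret/v_ext ≈ 1.23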